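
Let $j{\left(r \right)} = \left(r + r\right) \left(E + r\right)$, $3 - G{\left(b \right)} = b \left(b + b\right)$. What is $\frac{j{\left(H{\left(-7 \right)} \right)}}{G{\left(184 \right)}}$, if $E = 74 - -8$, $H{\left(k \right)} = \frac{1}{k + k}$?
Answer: $\frac{1147}{6635482} \approx 0.00017286$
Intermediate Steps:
$H{\left(k \right)} = \frac{1}{2 k}$
$E = 82$ ($E = 74 + 8 = 82$)
$G{\left(b \right)} = 3 - 2 b^{2}$ ($G{\left(b \right)} = 3 - b \left(b + b\right) = 3 - b 2 b = 3 - 2 b^{2}$)
$j{\left(r \right)} = 2 r \left(82 + r\right)$ ($j{\left(r \right)} = \left(r + r\right) \left(82 + r\right) = 2 r \left(82 + r\right)$)
$\frac{j{\left(H{\left(-7 \right)} \right)}}{G{\left(184 \right)}} = \frac{2 \frac{1}{2 \left(-7\right)} \left(82 + \frac{1}{2 \left(-7\right)}\right)}{3 - 2 \cdot 184^{2}} = \frac{2 \cdot \frac{1}{2} \left(- \frac{1}{7}\right) \left(82 + \frac{1}{2} \left(- \frac{1}{7}\right)\right)}{3 - 67712} = \frac{2 \left(- \frac{1}{14}\right) \left(82 - \frac{1}{14}\right)}{3 - 67712} = \frac{2 \left(- \frac{1}{14}\right) \frac{1147}{14}}{-67709} = \left(- \frac{1147}{98}\right) \left(- \frac{1}{67709}\right) = \frac{1147}{6635482}$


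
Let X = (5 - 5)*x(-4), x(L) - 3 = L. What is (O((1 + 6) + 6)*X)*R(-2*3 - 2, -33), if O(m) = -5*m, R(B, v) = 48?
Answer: 0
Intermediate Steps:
x(L) = 3 + L
X = 0 (X = (5 - 5)*(3 - 4) = 0*(-1) = 0)
(O((1 + 6) + 6)*X)*R(-2*3 - 2, -33) = (-5*((1 + 6) + 6)*0)*48 = (-5*(7 + 6)*0)*48 = (-5*13*0)*48 = -65*0*48 = 0*48 = 0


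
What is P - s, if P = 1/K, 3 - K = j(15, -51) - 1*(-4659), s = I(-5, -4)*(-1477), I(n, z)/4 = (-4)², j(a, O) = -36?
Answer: 436719359/4620 ≈ 94528.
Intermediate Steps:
I(n, z) = 64 (I(n, z) = 4*(-4)² = 4*16 = 64)
s = -94528 (s = 64*(-1477) = -94528)
K = -4620 (K = 3 - (-36 - 1*(-4659)) = 3 - (-36 + 4659) = 3 - 1*4623 = 3 - 4623 = -4620)
P = -1/4620 (P = 1/(-4620) = -1/4620 ≈ -0.00021645)
P - s = -1/4620 - 1*(-94528) = -1/4620 + 94528 = 436719359/4620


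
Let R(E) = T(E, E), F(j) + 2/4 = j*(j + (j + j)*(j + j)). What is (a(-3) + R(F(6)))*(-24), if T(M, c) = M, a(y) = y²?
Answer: -21804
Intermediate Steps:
F(j) = -½ + j*(j + 4*j²) (F(j) = -½ + j*(j + (j + j)*(j + j)) = -½ + j*(j + (2*j)*(2*j)) = -½ + j*(j + 4*j²))
R(E) = E
(a(-3) + R(F(6)))*(-24) = ((-3)² + (-½ + 6² + 4*6³))*(-24) = (9 + (-½ + 36 + 4*216))*(-24) = (9 + (-½ + 36 + 864))*(-24) = (9 + 1799/2)*(-24) = (1817/2)*(-24) = -21804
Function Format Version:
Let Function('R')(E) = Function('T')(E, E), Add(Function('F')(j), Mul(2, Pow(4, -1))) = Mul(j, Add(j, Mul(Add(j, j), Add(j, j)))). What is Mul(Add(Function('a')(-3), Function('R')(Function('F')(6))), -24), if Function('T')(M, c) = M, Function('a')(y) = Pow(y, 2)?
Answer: -21804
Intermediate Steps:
Function('F')(j) = Add(Rational(-1, 2), Mul(j, Add(j, Mul(4, Pow(j, 2))))) (Function('F')(j) = Add(Rational(-1, 2), Mul(j, Add(j, Mul(Add(j, j), Add(j, j))))) = Add(Rational(-1, 2), Mul(j, Add(j, Mul(Mul(2, j), Mul(2, j))))) = Add(Rational(-1, 2), Mul(j, Add(j, Mul(4, Pow(j, 2))))))
Function('R')(E) = E
Mul(Add(Function('a')(-3), Function('R')(Function('F')(6))), -24) = Mul(Add(Pow(-3, 2), Add(Rational(-1, 2), Pow(6, 2), Mul(4, Pow(6, 3)))), -24) = Mul(Add(9, Add(Rational(-1, 2), 36, Mul(4, 216))), -24) = Mul(Add(9, Add(Rational(-1, 2), 36, 864)), -24) = Mul(Add(9, Rational(1799, 2)), -24) = Mul(Rational(1817, 2), -24) = -21804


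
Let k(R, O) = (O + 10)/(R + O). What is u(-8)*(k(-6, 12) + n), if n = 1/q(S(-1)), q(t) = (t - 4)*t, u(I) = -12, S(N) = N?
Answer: -232/5 ≈ -46.400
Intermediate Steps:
k(R, O) = (10 + O)/(O + R)
q(t) = t*(-4 + t) (q(t) = (-4 + t)*t = t*(-4 + t))
n = ⅕ (n = 1/(-(-4 - 1)) = 1/(-1*(-5)) = 1/5 = ⅕ ≈ 0.20000)
u(-8)*(k(-6, 12) + n) = -12*((10 + 12)/(12 - 6) + ⅕) = -12*(22/6 + ⅕) = -12*((⅙)*22 + ⅕) = -12*(11/3 + ⅕) = -12*58/15 = -232/5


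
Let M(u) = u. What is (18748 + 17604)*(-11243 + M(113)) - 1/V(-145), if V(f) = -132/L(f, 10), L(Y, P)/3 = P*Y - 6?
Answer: -4450575724/11 ≈ -4.0460e+8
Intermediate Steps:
L(Y, P) = -18 + 3*P*Y (L(Y, P) = 3*(P*Y - 6) = 3*(-6 + P*Y) = -18 + 3*P*Y)
V(f) = -132/(-18 + 30*f) (V(f) = -132/(-18 + 3*10*f) = -132/(-18 + 30*f))
(18748 + 17604)*(-11243 + M(113)) - 1/V(-145) = (18748 + 17604)*(-11243 + 113) - 1/((-22/(-3 + 5*(-145)))) = 36352*(-11130) - 1/((-22/(-3 - 725))) = -404597760 - 1/((-22/(-728))) = -404597760 - 1/((-22*(-1/728))) = -404597760 - 1/11/364 = -404597760 - 1*364/11 = -404597760 - 364/11 = -4450575724/11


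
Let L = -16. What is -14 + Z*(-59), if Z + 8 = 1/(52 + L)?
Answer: 16429/36 ≈ 456.36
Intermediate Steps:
Z = -287/36 (Z = -8 + 1/(52 - 16) = -8 + 1/36 = -287/36 ≈ -7.9722)
-14 + Z*(-59) = -14 - 287/36*(-59) = -14 + 16933/36 = 16429/36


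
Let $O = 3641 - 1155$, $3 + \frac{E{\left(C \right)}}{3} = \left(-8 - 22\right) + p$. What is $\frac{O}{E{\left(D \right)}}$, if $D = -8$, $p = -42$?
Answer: $- \frac{2486}{225} \approx -11.049$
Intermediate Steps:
$E{\left(C \right)} = -225$ ($E{\left(C \right)} = -9 + 3 \left(\left(-8 - 22\right) - 42\right) = -9 + 3 \left(-30 - 42\right) = -9 + 3 \left(-72\right) = -9 - 216 = -225$)
$O = 2486$ ($O = 3641 - 1155 = 2486$)
$\frac{O}{E{\left(D \right)}} = \frac{2486}{-225} = 2486 \left(- \frac{1}{225}\right) = - \frac{2486}{225}$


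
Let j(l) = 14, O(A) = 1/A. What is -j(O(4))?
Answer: -14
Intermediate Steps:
O(A) = 1/A
-j(O(4)) = -1*14 = -14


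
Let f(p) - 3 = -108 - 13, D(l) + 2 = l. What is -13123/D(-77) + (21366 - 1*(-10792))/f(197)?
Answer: -495984/4661 ≈ -106.41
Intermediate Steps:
D(l) = -2 + l
f(p) = -118 (f(p) = 3 + (-108 - 13) = 3 - 121 = -118)
-13123/D(-77) + (21366 - 1*(-10792))/f(197) = -13123/(-2 - 77) + (21366 - 1*(-10792))/(-118) = -13123/(-79) + (21366 + 10792)*(-1/118) = -13123*(-1/79) + 32158*(-1/118) = 13123/79 - 16079/59 = -495984/4661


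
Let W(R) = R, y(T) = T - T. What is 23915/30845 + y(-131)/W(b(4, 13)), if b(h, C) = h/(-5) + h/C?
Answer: 4783/6169 ≈ 0.77533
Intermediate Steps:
y(T) = 0
b(h, C) = -h/5 + h/C (b(h, C) = h*(-⅕) + h/C = -h/5 + h/C)
23915/30845 + y(-131)/W(b(4, 13)) = 23915/30845 + 0/(-⅕*4 + 4/13) = 23915*(1/30845) + 0/(-⅘ + 4*(1/13)) = 4783/6169 + 0/(-⅘ + 4/13) = 4783/6169 + 0/(-32/65) = 4783/6169 + 0*(-65/32) = 4783/6169 + 0 = 4783/6169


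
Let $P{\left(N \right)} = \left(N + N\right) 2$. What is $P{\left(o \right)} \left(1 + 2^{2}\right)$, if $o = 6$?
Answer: $120$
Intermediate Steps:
$P{\left(N \right)} = 4 N$ ($P{\left(N \right)} = 2 N 2 = 4 N$)
$P{\left(o \right)} \left(1 + 2^{2}\right) = 4 \cdot 6 \left(1 + 2^{2}\right) = 24 \left(1 + 4\right) = 24 \cdot 5 = 120$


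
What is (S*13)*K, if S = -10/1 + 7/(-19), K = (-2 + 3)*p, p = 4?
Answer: -10244/19 ≈ -539.16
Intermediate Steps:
K = 4 (K = (-2 + 3)*4 = 1*4 = 4)
S = -197/19 (S = -10*1 + 7*(-1/19) = -10 - 7/19 = -197/19 ≈ -10.368)
(S*13)*K = -197/19*13*4 = -2561/19*4 = -10244/19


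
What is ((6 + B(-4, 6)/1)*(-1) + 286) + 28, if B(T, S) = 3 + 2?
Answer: 303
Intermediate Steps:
B(T, S) = 5
((6 + B(-4, 6)/1)*(-1) + 286) + 28 = ((6 + 5/1)*(-1) + 286) + 28 = ((6 + 5*1)*(-1) + 286) + 28 = ((6 + 5)*(-1) + 286) + 28 = (11*(-1) + 286) + 28 = (-11 + 286) + 28 = 275 + 28 = 303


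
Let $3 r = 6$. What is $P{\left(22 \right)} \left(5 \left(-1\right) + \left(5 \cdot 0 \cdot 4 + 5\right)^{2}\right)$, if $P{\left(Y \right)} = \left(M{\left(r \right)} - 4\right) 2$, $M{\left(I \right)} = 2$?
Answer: $-80$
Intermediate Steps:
$r = 2$ ($r = \frac{1}{3} \cdot 6 = 2$)
$P{\left(Y \right)} = -4$ ($P{\left(Y \right)} = \left(2 - 4\right) 2 = \left(-2\right) 2 = -4$)
$P{\left(22 \right)} \left(5 \left(-1\right) + \left(5 \cdot 0 \cdot 4 + 5\right)^{2}\right) = - 4 \left(5 \left(-1\right) + \left(5 \cdot 0 \cdot 4 + 5\right)^{2}\right) = - 4 \left(-5 + \left(0 \cdot 4 + 5\right)^{2}\right) = - 4 \left(-5 + \left(0 + 5\right)^{2}\right) = - 4 \left(-5 + 5^{2}\right) = - 4 \left(-5 + 25\right) = \left(-4\right) 20 = -80$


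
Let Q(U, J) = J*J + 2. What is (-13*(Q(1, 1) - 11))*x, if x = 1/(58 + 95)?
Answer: 104/153 ≈ 0.67974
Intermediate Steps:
Q(U, J) = 2 + J**2 (Q(U, J) = J**2 + 2 = 2 + J**2)
x = 1/153 ≈ 0.0065359
(-13*(Q(1, 1) - 11))*x = -13*((2 + 1**2) - 11)*(1/153) = -13*((2 + 1) - 11)*(1/153) = -13*(3 - 11)*(1/153) = -13*(-8)*(1/153) = 104*(1/153) = 104/153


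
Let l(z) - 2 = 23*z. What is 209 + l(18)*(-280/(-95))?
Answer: 27267/19 ≈ 1435.1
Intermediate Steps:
l(z) = 2 + 23*z
209 + l(18)*(-280/(-95)) = 209 + (2 + 23*18)*(-280/(-95)) = 209 + (2 + 414)*(-280*(-1/95)) = 209 + 416*(56/19) = 209 + 23296/19 = 27267/19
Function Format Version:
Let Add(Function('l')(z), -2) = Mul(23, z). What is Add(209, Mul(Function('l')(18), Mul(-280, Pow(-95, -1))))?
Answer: Rational(27267, 19) ≈ 1435.1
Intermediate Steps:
Function('l')(z) = Add(2, Mul(23, z))
Add(209, Mul(Function('l')(18), Mul(-280, Pow(-95, -1)))) = Add(209, Mul(Add(2, Mul(23, 18)), Mul(-280, Pow(-95, -1)))) = Add(209, Mul(Add(2, 414), Mul(-280, Rational(-1, 95)))) = Add(209, Mul(416, Rational(56, 19))) = Add(209, Rational(23296, 19)) = Rational(27267, 19)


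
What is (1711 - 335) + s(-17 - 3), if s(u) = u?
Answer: 1356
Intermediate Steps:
(1711 - 335) + s(-17 - 3) = (1711 - 335) + (-17 - 3) = 1376 - 20 = 1356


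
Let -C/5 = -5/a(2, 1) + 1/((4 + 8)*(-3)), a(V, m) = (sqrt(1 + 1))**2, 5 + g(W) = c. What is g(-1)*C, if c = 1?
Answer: -455/9 ≈ -50.556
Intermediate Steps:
g(W) = -4 (g(W) = -5 + 1 = -4)
a(V, m) = 2 (a(V, m) = (sqrt(2))**2 = 2)
C = 455/36 (C = -5*(-5/2 + 1/((4 + 8)*(-3))) = -5*(-5*1/2 - 1/3/12) = -5*(-5/2 + (1/12)*(-1/3)) = -5*(-5/2 - 1/36) = -5*(-91/36) = 455/36 ≈ 12.639)
g(-1)*C = -4*455/36 = -455/9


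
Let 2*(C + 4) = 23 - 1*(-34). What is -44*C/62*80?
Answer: -43120/31 ≈ -1391.0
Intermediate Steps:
C = 49/2 (C = -4 + (23 - 1*(-34))/2 = -4 + (23 + 34)/2 = -4 + (½)*57 = -4 + 57/2 = 49/2 ≈ 24.500)
-44*C/62*80 = -1078/62*80 = -44*49/124*80 = -539/31*80 = -43120/31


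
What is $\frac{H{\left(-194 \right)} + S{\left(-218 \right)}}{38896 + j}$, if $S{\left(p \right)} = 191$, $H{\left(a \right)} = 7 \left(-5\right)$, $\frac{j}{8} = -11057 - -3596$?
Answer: $- \frac{39}{5198} \approx -0.0075029$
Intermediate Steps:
$j = -59688$ ($j = 8 \left(-11057 - -3596\right) = 8 \left(-11057 + 3596\right) = 8 \left(-7461\right) = -59688$)
$H{\left(a \right)} = -35$
$\frac{H{\left(-194 \right)} + S{\left(-218 \right)}}{38896 + j} = \frac{-35 + 191}{38896 - 59688} = \frac{156}{-20792} = 156 \left(- \frac{1}{20792}\right) = - \frac{39}{5198}$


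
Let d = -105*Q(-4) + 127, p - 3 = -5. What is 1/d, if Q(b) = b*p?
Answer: -1/713 ≈ -0.0014025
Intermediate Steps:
p = -2 (p = 3 - 5 = -2)
Q(b) = -2*b (Q(b) = b*(-2) = -2*b)
d = -713 (d = -(-210)*(-4) + 127 = -105*8 + 127 = -840 + 127 = -713)
1/d = 1/(-713) = -1/713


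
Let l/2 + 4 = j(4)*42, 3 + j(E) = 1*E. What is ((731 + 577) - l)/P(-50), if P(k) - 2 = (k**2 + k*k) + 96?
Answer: 616/2549 ≈ 0.24166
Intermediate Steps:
j(E) = -3 + E (j(E) = -3 + 1*E = -3 + E)
P(k) = 98 + 2*k**2 (P(k) = 2 + ((k**2 + k*k) + 96) = 2 + ((k**2 + k**2) + 96) = 2 + (2*k**2 + 96) = 2 + (96 + 2*k**2) = 98 + 2*k**2)
l = 76 (l = -8 + 2*((-3 + 4)*42) = -8 + 2*(1*42) = -8 + 2*42 = -8 + 84 = 76)
((731 + 577) - l)/P(-50) = ((731 + 577) - 1*76)/(98 + 2*(-50)**2) = (1308 - 76)/(98 + 2*2500) = 1232/(98 + 5000) = 1232/5098 = 1232*(1/5098) = 616/2549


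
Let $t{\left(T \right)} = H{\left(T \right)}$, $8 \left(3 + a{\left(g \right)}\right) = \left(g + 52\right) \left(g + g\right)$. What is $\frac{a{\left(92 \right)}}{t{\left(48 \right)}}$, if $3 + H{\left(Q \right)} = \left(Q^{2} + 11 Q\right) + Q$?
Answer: $\frac{1103}{959} \approx 1.1502$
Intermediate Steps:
$H{\left(Q \right)} = -3 + Q^{2} + 12 Q$ ($H{\left(Q \right)} = -3 + \left(\left(Q^{2} + 11 Q\right) + Q\right) = -3 + \left(Q^{2} + 12 Q\right) = -3 + Q^{2} + 12 Q$)
$a{\left(g \right)} = -3 + \frac{g \left(52 + g\right)}{4}$ ($a{\left(g \right)} = -3 + \frac{\left(g + 52\right) \left(g + g\right)}{8} = -3 + \frac{\left(52 + g\right) 2 g}{8} = -3 + \frac{2 g \left(52 + g\right)}{8} = -3 + \frac{g \left(52 + g\right)}{4}$)
$t{\left(T \right)} = -3 + T^{2} + 12 T$
$\frac{a{\left(92 \right)}}{t{\left(48 \right)}} = \frac{-3 + 13 \cdot 92 + \frac{92^{2}}{4}}{-3 + 48^{2} + 12 \cdot 48} = \frac{-3 + 1196 + \frac{1}{4} \cdot 8464}{-3 + 2304 + 576} = \frac{-3 + 1196 + 2116}{2877} = 3309 \cdot \frac{1}{2877} = \frac{1103}{959}$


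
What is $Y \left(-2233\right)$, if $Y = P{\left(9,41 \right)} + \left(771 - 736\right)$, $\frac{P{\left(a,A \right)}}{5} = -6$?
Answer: $-11165$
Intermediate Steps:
$P{\left(a,A \right)} = -30$ ($P{\left(a,A \right)} = 5 \left(-6\right) = -30$)
$Y = 5$ ($Y = -30 + \left(771 - 736\right) = -30 + 35 = 5$)
$Y \left(-2233\right) = 5 \left(-2233\right) = -11165$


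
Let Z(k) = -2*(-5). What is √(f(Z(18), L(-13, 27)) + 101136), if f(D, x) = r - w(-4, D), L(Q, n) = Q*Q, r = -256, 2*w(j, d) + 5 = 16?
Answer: √403498/2 ≈ 317.61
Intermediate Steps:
w(j, d) = 11/2 (w(j, d) = -5/2 + (½)*16 = -5/2 + 8 = 11/2)
L(Q, n) = Q²
Z(k) = 10
f(D, x) = -523/2 (f(D, x) = -256 - 1*11/2 = -256 - 11/2 = -523/2)
√(f(Z(18), L(-13, 27)) + 101136) = √(-523/2 + 101136) = √(201749/2) = √403498/2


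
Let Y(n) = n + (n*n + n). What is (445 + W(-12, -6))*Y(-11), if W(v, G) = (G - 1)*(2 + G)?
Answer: 46827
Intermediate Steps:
W(v, G) = (-1 + G)*(2 + G)
Y(n) = n² + 2*n (Y(n) = n + (n² + n) = n + (n + n²) = n² + 2*n)
(445 + W(-12, -6))*Y(-11) = (445 + (-2 - 6 + (-6)²))*(-11*(2 - 11)) = (445 + (-2 - 6 + 36))*(-11*(-9)) = (445 + 28)*99 = 473*99 = 46827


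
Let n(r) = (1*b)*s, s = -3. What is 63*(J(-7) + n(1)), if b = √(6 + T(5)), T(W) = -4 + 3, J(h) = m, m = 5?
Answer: 315 - 189*√5 ≈ -107.62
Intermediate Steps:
J(h) = 5
T(W) = -1
b = √5 (b = √(6 - 1) = √5 ≈ 2.2361)
n(r) = -3*√5 (n(r) = (1*√5)*(-3) = √5*(-3) = -3*√5)
63*(J(-7) + n(1)) = 63*(5 - 3*√5) = 315 - 189*√5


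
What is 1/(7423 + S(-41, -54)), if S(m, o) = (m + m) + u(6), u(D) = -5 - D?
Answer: 1/7330 ≈ 0.00013643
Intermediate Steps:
S(m, o) = -11 + 2*m (S(m, o) = (m + m) + (-5 - 1*6) = 2*m + (-5 - 6) = 2*m - 11 = -11 + 2*m)
1/(7423 + S(-41, -54)) = 1/(7423 + (-11 + 2*(-41))) = 1/(7423 + (-11 - 82)) = 1/(7423 - 93) = 1/7330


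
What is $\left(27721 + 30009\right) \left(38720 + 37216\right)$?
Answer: $4383785280$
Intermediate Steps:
$\left(27721 + 30009\right) \left(38720 + 37216\right) = 57730 \cdot 75936 = 4383785280$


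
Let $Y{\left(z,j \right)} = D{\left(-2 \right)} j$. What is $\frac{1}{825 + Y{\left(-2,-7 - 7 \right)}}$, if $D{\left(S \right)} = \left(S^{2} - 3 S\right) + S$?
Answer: $\frac{1}{713} \approx 0.0014025$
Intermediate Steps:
$D{\left(S \right)} = S^{2} - 2 S$
$Y{\left(z,j \right)} = 8 j$ ($Y{\left(z,j \right)} = - 2 \left(-2 - 2\right) j = \left(-2\right) \left(-4\right) j = 8 j$)
$\frac{1}{825 + Y{\left(-2,-7 - 7 \right)}} = \frac{1}{825 + 8 \left(-7 - 7\right)} = \frac{1}{825 + 8 \left(-14\right)} = \frac{1}{825 - 112} = \frac{1}{713}$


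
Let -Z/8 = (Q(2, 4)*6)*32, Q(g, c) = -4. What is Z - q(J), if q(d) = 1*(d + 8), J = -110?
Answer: 6246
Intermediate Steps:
q(d) = 8 + d (q(d) = 1*(8 + d) = 8 + d)
Z = 6144 (Z = -8*(-4*6)*32 = -(-192)*32 = -8*(-768) = 6144)
Z - q(J) = 6144 - (8 - 110) = 6144 - 1*(-102) = 6144 + 102 = 6246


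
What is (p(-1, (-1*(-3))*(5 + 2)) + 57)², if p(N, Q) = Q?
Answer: 6084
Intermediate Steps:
(p(-1, (-1*(-3))*(5 + 2)) + 57)² = ((-1*(-3))*(5 + 2) + 57)² = (3*7 + 57)² = (21 + 57)² = 78² = 6084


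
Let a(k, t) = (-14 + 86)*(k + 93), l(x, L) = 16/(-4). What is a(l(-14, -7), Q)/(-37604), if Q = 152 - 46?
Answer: -1602/9401 ≈ -0.17041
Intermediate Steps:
l(x, L) = -4 (l(x, L) = 16*(-¼) = -4)
Q = 106
a(k, t) = 6696 + 72*k (a(k, t) = 72*(93 + k) = 6696 + 72*k)
a(l(-14, -7), Q)/(-37604) = (6696 + 72*(-4))/(-37604) = (6696 - 288)*(-1/37604) = 6408*(-1/37604) = -1602/9401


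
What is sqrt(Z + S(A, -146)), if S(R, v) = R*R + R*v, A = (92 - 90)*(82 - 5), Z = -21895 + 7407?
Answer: 2*I*sqrt(3314) ≈ 115.13*I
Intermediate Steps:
Z = -14488
A = 154 (A = 2*77 = 154)
S(R, v) = R**2 + R*v
sqrt(Z + S(A, -146)) = sqrt(-14488 + 154*(154 - 146)) = sqrt(-14488 + 154*8) = sqrt(-14488 + 1232) = sqrt(-13256) = 2*I*sqrt(3314)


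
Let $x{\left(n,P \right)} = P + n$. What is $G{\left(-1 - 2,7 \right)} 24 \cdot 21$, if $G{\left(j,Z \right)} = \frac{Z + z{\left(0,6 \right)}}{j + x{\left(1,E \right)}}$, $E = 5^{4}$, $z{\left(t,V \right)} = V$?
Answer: $\frac{936}{89} \approx 10.517$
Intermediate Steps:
$E = 625$
$G{\left(j,Z \right)} = \frac{6 + Z}{626 + j}$ ($G{\left(j,Z \right)} = \frac{Z + 6}{j + \left(625 + 1\right)} = \frac{6 + Z}{j + 626} = \frac{6 + Z}{626 + j}$)
$G{\left(-1 - 2,7 \right)} 24 \cdot 21 = \frac{6 + 7}{626 - 3} \cdot 24 \cdot 21 = \frac{1}{626 - 3} \cdot 13 \cdot 24 \cdot 21 = \frac{1}{623} \cdot 13 \cdot 24 \cdot 21 = \frac{13}{623} \cdot 24 \cdot 21 = \frac{312}{623} \cdot 21 = \frac{936}{89}$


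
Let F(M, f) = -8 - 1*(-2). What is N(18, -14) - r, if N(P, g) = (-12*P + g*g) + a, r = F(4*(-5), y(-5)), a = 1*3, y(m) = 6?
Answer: -11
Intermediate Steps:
a = 3
F(M, f) = -6 (F(M, f) = -8 + 2 = -6)
r = -6
N(P, g) = 3 + g² - 12*P (N(P, g) = (-12*P + g*g) + 3 = (-12*P + g²) + 3 = (g² - 12*P) + 3 = 3 + g² - 12*P)
N(18, -14) - r = (3 + (-14)² - 12*18) - 1*(-6) = (3 + 196 - 216) + 6 = -17 + 6 = -11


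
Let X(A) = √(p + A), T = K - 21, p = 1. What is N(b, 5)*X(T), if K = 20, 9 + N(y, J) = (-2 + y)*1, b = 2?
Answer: 0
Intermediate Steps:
N(y, J) = -11 + y (N(y, J) = -9 + (-2 + y)*1 = -9 + (-2 + y) = -11 + y)
T = -1 (T = 20 - 21 = -1)
X(A) = √(1 + A)
N(b, 5)*X(T) = (-11 + 2)*√(1 - 1) = -9*√0 = -9*0 = 0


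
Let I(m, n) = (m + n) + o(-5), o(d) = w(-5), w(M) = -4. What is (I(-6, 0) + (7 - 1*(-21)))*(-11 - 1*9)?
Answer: -360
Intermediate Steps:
o(d) = -4
I(m, n) = -4 + m + n (I(m, n) = (m + n) - 4 = -4 + m + n)
(I(-6, 0) + (7 - 1*(-21)))*(-11 - 1*9) = ((-4 - 6 + 0) + (7 - 1*(-21)))*(-11 - 1*9) = (-10 + (7 + 21))*(-11 - 9) = (-10 + 28)*(-20) = 18*(-20) = -360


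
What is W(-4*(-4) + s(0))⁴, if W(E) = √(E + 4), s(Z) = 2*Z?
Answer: 400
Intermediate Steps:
W(E) = √(4 + E)
W(-4*(-4) + s(0))⁴ = (√(4 + (-4*(-4) + 2*0)))⁴ = (√(4 + (16 + 0)))⁴ = (√(4 + 16))⁴ = (√20)⁴ = (2*√5)⁴ = 400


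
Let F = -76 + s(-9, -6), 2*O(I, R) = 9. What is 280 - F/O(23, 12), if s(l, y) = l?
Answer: 2690/9 ≈ 298.89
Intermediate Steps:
O(I, R) = 9/2 (O(I, R) = (1/2)*9 = 9/2)
F = -85 (F = -76 - 9 = -85)
280 - F/O(23, 12) = 280 - (-85)/9/2 = 280 - (-85)*2/9 = 280 - 1*(-170/9) = 280 + 170/9 = 2690/9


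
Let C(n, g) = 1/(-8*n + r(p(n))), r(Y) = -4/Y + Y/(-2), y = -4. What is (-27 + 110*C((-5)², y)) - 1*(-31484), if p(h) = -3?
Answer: 37212971/1183 ≈ 31456.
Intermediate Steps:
r(Y) = -4/Y - Y/2 (r(Y) = -4/Y + Y*(-½) = -4/Y - Y/2)
C(n, g) = 1/(17/6 - 8*n) (C(n, g) = 1/(-8*n + (-4/(-3) - ½*(-3))) = 1/(-8*n + (-4*(-⅓) + 3/2)) = 1/(-8*n + (4/3 + 3/2)) = 1/(-8*n + 17/6) = 1/(17/6 - 8*n))
(-27 + 110*C((-5)², y)) - 1*(-31484) = (-27 + 110*(-6/(-17 + 48*(-5)²))) - 1*(-31484) = (-27 + 110*(-6/(-17 + 48*25))) + 31484 = (-27 + 110*(-6/(-17 + 1200))) + 31484 = (-27 + 110*(-6/1183)) + 31484 = (-27 - 660/1183) + 31484 = -32601/1183 + 31484 = 37212971/1183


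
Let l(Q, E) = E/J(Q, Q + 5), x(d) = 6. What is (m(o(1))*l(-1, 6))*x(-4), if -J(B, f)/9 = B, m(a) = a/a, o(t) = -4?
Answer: 4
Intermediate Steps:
m(a) = 1
J(B, f) = -9*B
l(Q, E) = -E/(9*Q) (l(Q, E) = E/((-9*Q)) = E*(-1/(9*Q)) = -E/(9*Q))
(m(o(1))*l(-1, 6))*x(-4) = (1*(-⅑*6/(-1)))*6 = (1*(-⅑*6*(-1)))*6 = (1*(⅔))*6 = (⅔)*6 = 4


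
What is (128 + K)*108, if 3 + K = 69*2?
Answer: 28404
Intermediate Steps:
K = 135 (K = -3 + 69*2 = -3 + 138 = 135)
(128 + K)*108 = (128 + 135)*108 = 263*108 = 28404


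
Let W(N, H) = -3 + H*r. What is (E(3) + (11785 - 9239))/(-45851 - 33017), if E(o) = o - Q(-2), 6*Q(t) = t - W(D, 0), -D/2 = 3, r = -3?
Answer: -15293/473208 ≈ -0.032318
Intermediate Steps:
D = -6 (D = -2*3 = -6)
W(N, H) = -3 - 3*H (W(N, H) = -3 + H*(-3) = -3 - 3*H)
Q(t) = ½ + t/6 (Q(t) = (t - (-3 - 3*0))/6 = (t - (-3 + 0))/6 = (t - 1*(-3))/6 = (t + 3)/6 = (3 + t)/6 = ½ + t/6)
E(o) = -⅙ + o (E(o) = o - (½ + (⅙)*(-2)) = o - (½ - ⅓) = o - 1*⅙ = o - ⅙ = -⅙ + o)
(E(3) + (11785 - 9239))/(-45851 - 33017) = ((-⅙ + 3) + (11785 - 9239))/(-45851 - 33017) = (17/6 + 2546)/(-78868) = (15293/6)*(-1/78868) = -15293/473208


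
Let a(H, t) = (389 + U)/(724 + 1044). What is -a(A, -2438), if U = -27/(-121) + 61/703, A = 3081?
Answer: -33115869/150391384 ≈ -0.22020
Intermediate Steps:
U = 26362/85063 (U = -27*(-1/121) + 61*(1/703) = 27/121 + 61/703 = 26362/85063 ≈ 0.30991)
a(H, t) = 33115869/150391384 (a(H, t) = (389 + 26362/85063)/(724 + 1044) = (33115869/85063)/1768 = (33115869/85063)*(1/1768) = 33115869/150391384)
-a(A, -2438) = -1*33115869/150391384 = -33115869/150391384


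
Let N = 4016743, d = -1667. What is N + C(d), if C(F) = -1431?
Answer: 4015312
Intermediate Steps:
N + C(d) = 4016743 - 1431 = 4015312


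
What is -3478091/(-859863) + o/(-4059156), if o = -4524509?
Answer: 6002857277821/1163439351876 ≈ 5.1596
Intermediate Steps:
-3478091/(-859863) + o/(-4059156) = -3478091/(-859863) - 4524509/(-4059156) = -3478091*(-1/859863) - 4524509*(-1/4059156) = 3478091/859863 + 4524509/4059156 = 6002857277821/1163439351876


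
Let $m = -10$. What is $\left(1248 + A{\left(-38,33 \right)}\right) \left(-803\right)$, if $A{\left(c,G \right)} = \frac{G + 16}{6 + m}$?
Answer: $- \frac{3969229}{4} \approx -9.9231 \cdot 10^{5}$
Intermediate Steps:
$A{\left(c,G \right)} = -4 - \frac{G}{4}$ ($A{\left(c,G \right)} = \frac{G + 16}{6 - 10} = \frac{16 + G}{-4} = \left(16 + G\right) \left(- \frac{1}{4}\right) = -4 - \frac{G}{4}$)
$\left(1248 + A{\left(-38,33 \right)}\right) \left(-803\right) = \left(1248 - \frac{49}{4}\right) \left(-803\right) = \frac{4943}{4} \left(-803\right) = - \frac{3969229}{4}$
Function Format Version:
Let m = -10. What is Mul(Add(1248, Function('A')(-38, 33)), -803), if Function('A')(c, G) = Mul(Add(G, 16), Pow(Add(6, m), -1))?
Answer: Rational(-3969229, 4) ≈ -9.9231e+5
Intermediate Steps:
Function('A')(c, G) = Add(-4, Mul(Rational(-1, 4), G)) (Function('A')(c, G) = Mul(Add(G, 16), Pow(Add(6, -10), -1)) = Mul(Add(16, G), Pow(-4, -1)) = Mul(Add(16, G), Rational(-1, 4)) = Add(-4, Mul(Rational(-1, 4), G)))
Mul(Add(1248, Function('A')(-38, 33)), -803) = Mul(Add(1248, Add(-4, Mul(Rational(-1, 4), 33))), -803) = Mul(Add(1248, Add(-4, Rational(-33, 4))), -803) = Mul(Add(1248, Rational(-49, 4)), -803) = Mul(Rational(4943, 4), -803) = Rational(-3969229, 4)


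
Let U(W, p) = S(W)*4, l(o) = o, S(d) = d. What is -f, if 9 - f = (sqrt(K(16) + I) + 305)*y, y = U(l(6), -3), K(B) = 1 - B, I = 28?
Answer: 7311 + 24*sqrt(13) ≈ 7397.5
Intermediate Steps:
U(W, p) = 4*W (U(W, p) = W*4 = 4*W)
y = 24 (y = 4*6 = 24)
f = -7311 - 24*sqrt(13) (f = 9 - (sqrt((1 - 1*16) + 28) + 305)*24 = 9 - (sqrt((1 - 16) + 28) + 305)*24 = 9 - (sqrt(-15 + 28) + 305)*24 = 9 - (sqrt(13) + 305)*24 = 9 - (305 + sqrt(13))*24 = 9 - (7320 + 24*sqrt(13)) = 9 + (-7320 - 24*sqrt(13)) = -7311 - 24*sqrt(13) ≈ -7397.5)
-f = -(-7311 - 24*sqrt(13)) = 7311 + 24*sqrt(13)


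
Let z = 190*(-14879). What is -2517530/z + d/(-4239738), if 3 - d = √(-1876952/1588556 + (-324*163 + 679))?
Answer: 355788637537/399526057446 + 5*I*√328902842705991/1683765309582 ≈ 0.89053 + 5.3855e-5*I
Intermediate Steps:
z = -2827010
d = 3 - 5*I*√328902842705991/397139 (d = 3 - √(-1876952/1588556 + (-324*163 + 679)) = 3 - √(-1876952*1/1588556 + (-52812 + 679)) = 3 - √(-469238/397139 - 52133) = 3 - √(-20704516725/397139) = 3 - 5*I*√328902842705991/397139 ≈ 3.0 - 228.33*I)
-2517530/z + d/(-4239738) = -2517530/(-2827010) + (3 - 5*I*√328902842705991/397139)/(-4239738) = -2517530*(-1/2827010) + (3 - 5*I*√328902842705991/397139)*(-1/4239738) = 251753/282701 + (-1/1413246 + 5*I*√328902842705991/1683765309582) = 355788637537/399526057446 + 5*I*√328902842705991/1683765309582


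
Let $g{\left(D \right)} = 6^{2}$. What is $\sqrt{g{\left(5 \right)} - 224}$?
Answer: $2 i \sqrt{47} \approx 13.711 i$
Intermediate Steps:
$g{\left(D \right)} = 36$
$\sqrt{g{\left(5 \right)} - 224} = \sqrt{36 - 224} = \sqrt{-188} = 2 i \sqrt{47}$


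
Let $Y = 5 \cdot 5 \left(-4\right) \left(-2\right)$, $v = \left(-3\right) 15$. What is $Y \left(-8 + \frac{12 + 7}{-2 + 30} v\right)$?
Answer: $- \frac{53950}{7} \approx -7707.1$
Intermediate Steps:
$v = -45$
$Y = 200$ ($Y = 25 \left(-4\right) \left(-2\right) = \left(-100\right) \left(-2\right) = 200$)
$Y \left(-8 + \frac{12 + 7}{-2 + 30} v\right) = 200 \left(-8 + \frac{12 + 7}{-2 + 30} \left(-45\right)\right) = 200 \left(-8 + \frac{19}{28} \left(-45\right)\right) = 200 \left(-8 - \frac{855}{28}\right) = 200 \left(- \frac{1079}{28}\right) = - \frac{53950}{7}$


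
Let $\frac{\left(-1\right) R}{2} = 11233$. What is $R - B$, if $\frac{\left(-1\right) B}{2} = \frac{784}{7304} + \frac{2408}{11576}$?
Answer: $- \frac{29679246488}{1321111} \approx -22465.0$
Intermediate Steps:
$R = -22466$ ($R = \left(-2\right) 11233 = -22466$)
$B = - \frac{833238}{1321111}$ ($B = - 2 \left(\frac{784}{7304} + \frac{2408}{11576}\right) = - 2 \left(784 \cdot \frac{1}{7304} + 2408 \cdot \frac{1}{11576}\right) = - 2 \left(\frac{98}{913} + \frac{301}{1447}\right) = \left(-2\right) \frac{416619}{1321111} = - \frac{833238}{1321111} \approx -0.63071$)
$R - B = -22466 - - \frac{833238}{1321111} = -22466 + \frac{833238}{1321111} = - \frac{29679246488}{1321111}$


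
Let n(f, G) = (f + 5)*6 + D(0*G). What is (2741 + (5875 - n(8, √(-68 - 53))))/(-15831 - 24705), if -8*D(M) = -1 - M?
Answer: -68303/324288 ≈ -0.21062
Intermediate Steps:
D(M) = ⅛ + M/8 (D(M) = -(-1 - M)/8 = ⅛ + M/8)
n(f, G) = 241/8 + 6*f (n(f, G) = (f + 5)*6 + (⅛ + (0*G)/8) = (5 + f)*6 + (⅛ + (⅛)*0) = (30 + 6*f) + (⅛ + 0) = (30 + 6*f) + ⅛ = 241/8 + 6*f)
(2741 + (5875 - n(8, √(-68 - 53))))/(-15831 - 24705) = (2741 + (5875 - (241/8 + 6*8)))/(-15831 - 24705) = (2741 + (5875 - (241/8 + 48)))/(-40536) = (2741 + (5875 - 1*625/8))*(-1/40536) = (2741 + (5875 - 625/8))*(-1/40536) = (2741 + 46375/8)*(-1/40536) = (68303/8)*(-1/40536) = -68303/324288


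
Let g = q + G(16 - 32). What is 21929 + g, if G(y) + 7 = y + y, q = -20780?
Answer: 1110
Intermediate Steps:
G(y) = -7 + 2*y (G(y) = -7 + (y + y) = -7 + 2*y)
g = -20819 (g = -20780 + (-7 + 2*(16 - 32)) = -20780 + (-7 + 2*(-16)) = -20780 + (-7 - 32) = -20780 - 39 = -20819)
21929 + g = 21929 - 20819 = 1110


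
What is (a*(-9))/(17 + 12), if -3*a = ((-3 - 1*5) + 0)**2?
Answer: 192/29 ≈ 6.6207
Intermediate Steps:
a = -64/3 (a = -((-3 - 1*5) + 0)**2/3 = -((-3 - 5) + 0)**2/3 = -(-8 + 0)**2/3 = -1/3*(-8)**2 = -1/3*64 = -64/3 ≈ -21.333)
(a*(-9))/(17 + 12) = (-64/3*(-9))/(17 + 12) = 192/29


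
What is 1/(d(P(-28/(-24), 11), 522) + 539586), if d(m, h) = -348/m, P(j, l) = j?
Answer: 7/3775014 ≈ 1.8543e-6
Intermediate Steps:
1/(d(P(-28/(-24), 11), 522) + 539586) = 1/(-348/((-28/(-24))) + 539586) = 1/(-348/((-28*(-1/24))) + 539586) = 1/(-348/7/6 + 539586) = 1/(-348*6/7 + 539586) = 1/(-2088/7 + 539586) = 1/(3775014/7) = 7/3775014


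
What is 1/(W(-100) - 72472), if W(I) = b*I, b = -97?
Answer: -1/62772 ≈ -1.5931e-5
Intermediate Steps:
W(I) = -97*I
1/(W(-100) - 72472) = 1/(-97*(-100) - 72472) = 1/(9700 - 72472) = 1/(-62772) = -1/62772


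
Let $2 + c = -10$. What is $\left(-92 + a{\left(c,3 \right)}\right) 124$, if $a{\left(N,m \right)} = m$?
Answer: $-11036$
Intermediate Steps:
$c = -12$ ($c = -2 - 10 = -12$)
$\left(-92 + a{\left(c,3 \right)}\right) 124 = \left(-92 + 3\right) 124 = \left(-89\right) 124 = -11036$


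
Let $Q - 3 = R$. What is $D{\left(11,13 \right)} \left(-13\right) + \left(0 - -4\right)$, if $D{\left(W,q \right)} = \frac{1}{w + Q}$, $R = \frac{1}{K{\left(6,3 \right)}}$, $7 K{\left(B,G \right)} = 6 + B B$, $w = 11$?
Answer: $\frac{262}{85} \approx 3.0824$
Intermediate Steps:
$K{\left(B,G \right)} = \frac{6}{7} + \frac{B^{2}}{7}$ ($K{\left(B,G \right)} = \frac{6 + B B}{7} = \frac{6 + B^{2}}{7} = \frac{6}{7} + \frac{B^{2}}{7}$)
$R = \frac{1}{6}$ ($R = \frac{1}{\frac{6}{7} + \frac{6^{2}}{7}} = \frac{1}{\frac{6}{7} + \frac{1}{7} \cdot 36} = \frac{1}{\frac{6}{7} + \frac{36}{7}} = \frac{1}{6} \approx 0.16667$)
$Q = \frac{19}{6}$ ($Q = 3 + \frac{1}{6} = \frac{19}{6} \approx 3.1667$)
$D{\left(W,q \right)} = \frac{6}{85}$ ($D{\left(W,q \right)} = \frac{1}{11 + \frac{19}{6}} = \frac{1}{\frac{85}{6}} = \frac{6}{85}$)
$D{\left(11,13 \right)} \left(-13\right) + \left(0 - -4\right) = \frac{6}{85} \left(-13\right) + \left(0 - -4\right) = - \frac{78}{85} + \left(0 + 4\right) = - \frac{78}{85} + 4 = \frac{262}{85}$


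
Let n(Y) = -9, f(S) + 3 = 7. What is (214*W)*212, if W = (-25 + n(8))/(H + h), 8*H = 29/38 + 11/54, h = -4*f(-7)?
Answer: 395654328/4073 ≈ 97141.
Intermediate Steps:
f(S) = 4 (f(S) = -3 + 7 = 4)
h = -16 (h = -4*4 = -16)
H = 62/513 (H = (29/38 + 11/54)/8 = (⅛)*(496/513) = 62/513 ≈ 0.12086)
W = 8721/4073 (W = (-25 - 9)/(62/513 - 16) = -34/(-8146/513) = -34*(-513/8146) = 8721/4073 ≈ 2.1412)
(214*W)*212 = (214*(8721/4073))*212 = (1866294/4073)*212 = 395654328/4073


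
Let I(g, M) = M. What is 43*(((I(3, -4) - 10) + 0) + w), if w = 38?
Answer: 1032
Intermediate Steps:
43*(((I(3, -4) - 10) + 0) + w) = 43*(((-4 - 10) + 0) + 38) = 43*((-14 + 0) + 38) = 43*(-14 + 38) = 43*24 = 1032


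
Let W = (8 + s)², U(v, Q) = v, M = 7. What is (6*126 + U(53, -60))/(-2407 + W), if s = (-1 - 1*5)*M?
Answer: -809/1251 ≈ -0.64668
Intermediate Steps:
s = -42 (s = (-1 - 1*5)*7 = (-1 - 5)*7 = -6*7 = -42)
W = 1156 (W = (8 - 42)² = (-34)² = 1156)
(6*126 + U(53, -60))/(-2407 + W) = (6*126 + 53)/(-2407 + 1156) = (756 + 53)/(-1251) = 809*(-1/1251) = -809/1251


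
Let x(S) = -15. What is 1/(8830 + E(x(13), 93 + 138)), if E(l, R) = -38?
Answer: 1/8792 ≈ 0.00011374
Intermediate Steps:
1/(8830 + E(x(13), 93 + 138)) = 1/(8830 - 38) = 1/8792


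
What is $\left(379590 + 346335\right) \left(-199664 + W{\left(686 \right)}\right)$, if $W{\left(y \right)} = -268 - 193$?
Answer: $-145275740625$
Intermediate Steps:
$W{\left(y \right)} = -461$ ($W{\left(y \right)} = -268 - 193 = -461$)
$\left(379590 + 346335\right) \left(-199664 + W{\left(686 \right)}\right) = \left(379590 + 346335\right) \left(-199664 - 461\right) = 725925 \left(-200125\right) = -145275740625$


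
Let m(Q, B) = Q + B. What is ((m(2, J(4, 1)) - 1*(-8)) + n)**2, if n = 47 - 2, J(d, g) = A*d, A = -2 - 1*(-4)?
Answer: 3969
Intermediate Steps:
A = 2 (A = -2 + 4 = 2)
J(d, g) = 2*d
n = 45
m(Q, B) = B + Q
((m(2, J(4, 1)) - 1*(-8)) + n)**2 = (((2*4 + 2) - 1*(-8)) + 45)**2 = (((8 + 2) + 8) + 45)**2 = ((10 + 8) + 45)**2 = (18 + 45)**2 = 63**2 = 3969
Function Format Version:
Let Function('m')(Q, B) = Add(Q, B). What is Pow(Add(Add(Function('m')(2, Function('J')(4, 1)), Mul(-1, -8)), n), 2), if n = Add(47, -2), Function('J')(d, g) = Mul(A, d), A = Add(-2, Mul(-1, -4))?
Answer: 3969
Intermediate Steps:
A = 2 (A = Add(-2, 4) = 2)
Function('J')(d, g) = Mul(2, d)
n = 45
Function('m')(Q, B) = Add(B, Q)
Pow(Add(Add(Function('m')(2, Function('J')(4, 1)), Mul(-1, -8)), n), 2) = Pow(Add(Add(Add(Mul(2, 4), 2), Mul(-1, -8)), 45), 2) = Pow(Add(Add(Add(8, 2), 8), 45), 2) = Pow(Add(Add(10, 8), 45), 2) = Pow(Add(18, 45), 2) = Pow(63, 2) = 3969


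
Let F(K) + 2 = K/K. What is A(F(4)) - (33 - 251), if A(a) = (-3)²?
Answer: 227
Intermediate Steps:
F(K) = -1 (F(K) = -2 + K/K = -2 + 1 = -1)
A(a) = 9
A(F(4)) - (33 - 251) = 9 - (33 - 251) = 9 - 1*(-218) = 9 + 218 = 227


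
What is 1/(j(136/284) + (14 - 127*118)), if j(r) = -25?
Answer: -1/14997 ≈ -6.6680e-5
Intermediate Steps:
1/(j(136/284) + (14 - 127*118)) = 1/(-25 + (14 - 127*118)) = 1/(-25 + (14 - 14986)) = 1/(-25 - 14972) = 1/(-14997) = -1/14997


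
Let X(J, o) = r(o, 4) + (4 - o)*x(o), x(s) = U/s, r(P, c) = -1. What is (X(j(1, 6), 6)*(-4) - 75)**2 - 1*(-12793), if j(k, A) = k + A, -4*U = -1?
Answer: 160081/9 ≈ 17787.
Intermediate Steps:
U = 1/4 (U = -1/4*(-1) = 1/4 ≈ 0.25000)
x(s) = 1/(4*s)
j(k, A) = A + k
X(J, o) = -1 + (4 - o)/(4*o) (X(J, o) = -1 + (4 - o)*(1/(4*o)) = -1 + (4 - o)/(4*o))
(X(j(1, 6), 6)*(-4) - 75)**2 - 1*(-12793) = ((-5/4 + 1/6)*(-4) - 75)**2 - 1*(-12793) = ((-5/4 + 1/6)*(-4) - 75)**2 + 12793 = (-13/12*(-4) - 75)**2 + 12793 = (13/3 - 75)**2 + 12793 = (-212/3)**2 + 12793 = 44944/9 + 12793 = 160081/9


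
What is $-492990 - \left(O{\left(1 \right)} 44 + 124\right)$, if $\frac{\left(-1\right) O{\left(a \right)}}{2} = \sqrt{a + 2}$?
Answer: $-493114 + 88 \sqrt{3} \approx -4.9296 \cdot 10^{5}$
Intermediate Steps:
$O{\left(a \right)} = - 2 \sqrt{2 + a}$ ($O{\left(a \right)} = - 2 \sqrt{a + 2} = - 2 \sqrt{2 + a}$)
$-492990 - \left(O{\left(1 \right)} 44 + 124\right) = -492990 - \left(- 2 \sqrt{2 + 1} \cdot 44 + 124\right) = -492990 - \left(- 2 \sqrt{3} \cdot 44 + 124\right) = -492990 - \left(- 88 \sqrt{3} + 124\right) = -492990 - \left(124 - 88 \sqrt{3}\right) = -493114 + 88 \sqrt{3}$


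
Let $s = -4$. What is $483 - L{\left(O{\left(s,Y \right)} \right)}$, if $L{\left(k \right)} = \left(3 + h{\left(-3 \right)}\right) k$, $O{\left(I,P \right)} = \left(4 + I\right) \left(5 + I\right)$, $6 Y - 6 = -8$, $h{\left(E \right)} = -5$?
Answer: $483$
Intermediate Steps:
$Y = - \frac{1}{3}$ ($Y = 1 + \frac{1}{6} \left(-8\right) = 1 - \frac{4}{3} = - \frac{1}{3} \approx -0.33333$)
$L{\left(k \right)} = - 2 k$ ($L{\left(k \right)} = \left(3 - 5\right) k = - 2 k$)
$483 - L{\left(O{\left(s,Y \right)} \right)} = 483 - - 2 \left(20 + \left(-4\right)^{2} + 9 \left(-4\right)\right) = 483 - - 2 \left(20 + 16 - 36\right) = 483 - \left(-2\right) 0 = 483 - 0 = 483 + 0 = 483$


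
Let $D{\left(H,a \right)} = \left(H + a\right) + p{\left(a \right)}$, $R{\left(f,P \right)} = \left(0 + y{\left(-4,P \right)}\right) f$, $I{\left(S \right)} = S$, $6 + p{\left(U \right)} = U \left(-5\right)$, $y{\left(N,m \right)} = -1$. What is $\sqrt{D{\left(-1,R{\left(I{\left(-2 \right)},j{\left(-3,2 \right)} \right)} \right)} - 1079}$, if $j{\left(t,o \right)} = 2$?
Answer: $i \sqrt{1094} \approx 33.076 i$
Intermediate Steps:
$p{\left(U \right)} = -6 - 5 U$ ($p{\left(U \right)} = -6 + U \left(-5\right) = -6 - 5 U$)
$R{\left(f,P \right)} = - f$ ($R{\left(f,P \right)} = \left(0 - 1\right) f = - f$)
$D{\left(H,a \right)} = -6 + H - 4 a$ ($D{\left(H,a \right)} = \left(H + a\right) - \left(6 + 5 a\right) = -6 + H - 4 a$)
$\sqrt{D{\left(-1,R{\left(I{\left(-2 \right)},j{\left(-3,2 \right)} \right)} \right)} - 1079} = \sqrt{\left(-6 - 1 - 4 \left(\left(-1\right) \left(-2\right)\right)\right) - 1079} = \sqrt{\left(-6 - 1 - 8\right) - 1079} = \sqrt{-15 - 1079} = \sqrt{-1094} = i \sqrt{1094}$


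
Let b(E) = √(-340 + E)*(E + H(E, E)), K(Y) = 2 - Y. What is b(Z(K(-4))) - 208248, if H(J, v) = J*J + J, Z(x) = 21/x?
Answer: -208248 + 77*I*√1346/8 ≈ -2.0825e+5 + 353.12*I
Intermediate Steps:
H(J, v) = J + J² (H(J, v) = J² + J = J + J²)
b(E) = √(-340 + E)*(E + E*(1 + E))
b(Z(K(-4))) - 208248 = (21/(2 - 1*(-4)))*√(-340 + 21/(2 - 1*(-4)))*(2 + 21/(2 - 1*(-4))) - 208248 = (21/(2 + 4))*√(-340 + 21/(2 + 4))*(2 + 21/(2 + 4)) - 208248 = (21/6)*√(-340 + 21/6)*(2 + 21/6) - 208248 = (21*(⅙))*√(-340 + 21*(⅙))*(2 + 21*(⅙)) - 208248 = 7*√(-340 + 7/2)*(2 + 7/2)/2 - 208248 = (7/2)*√(-673/2)*(11/2) - 208248 = (7/2)*(I*√1346/2)*(11/2) - 208248 = 77*I*√1346/8 - 208248 = -208248 + 77*I*√1346/8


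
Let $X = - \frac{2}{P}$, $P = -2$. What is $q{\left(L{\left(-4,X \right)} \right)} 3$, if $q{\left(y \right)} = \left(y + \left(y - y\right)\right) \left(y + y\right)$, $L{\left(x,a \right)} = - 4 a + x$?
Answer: $384$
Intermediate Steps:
$X = 1$ ($X = - \frac{2}{-2} = \left(-2\right) \left(- \frac{1}{2}\right) = 1$)
$L{\left(x,a \right)} = x - 4 a$
$q{\left(y \right)} = 2 y^{2}$ ($q{\left(y \right)} = \left(y + 0\right) 2 y = y 2 y = 2 y^{2}$)
$q{\left(L{\left(-4,X \right)} \right)} 3 = 2 \left(-4 - 4\right)^{2} \cdot 3 = 2 \left(-8\right)^{2} \cdot 3 = 2 \cdot 64 \cdot 3 = 128 \cdot 3 = 384$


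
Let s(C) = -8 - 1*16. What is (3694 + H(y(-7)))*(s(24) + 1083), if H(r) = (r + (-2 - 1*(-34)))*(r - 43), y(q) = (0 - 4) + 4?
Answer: 2454762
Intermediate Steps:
y(q) = 0 (y(q) = -4 + 4 = 0)
s(C) = -24 (s(C) = -8 - 16 = -24)
H(r) = (-43 + r)*(32 + r) (H(r) = (r + (-2 + 34))*(-43 + r) = (r + 32)*(-43 + r) = (32 + r)*(-43 + r) = (-43 + r)*(32 + r))
(3694 + H(y(-7)))*(s(24) + 1083) = (3694 + (-1376 + 0² - 11*0))*(-24 + 1083) = (3694 + (-1376 + 0 + 0))*1059 = (3694 - 1376)*1059 = 2318*1059 = 2454762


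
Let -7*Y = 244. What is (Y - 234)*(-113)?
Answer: 212666/7 ≈ 30381.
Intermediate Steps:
Y = -244/7 (Y = -⅐*244 = -244/7 ≈ -34.857)
(Y - 234)*(-113) = (-244/7 - 234)*(-113) = -1882/7*(-113) = 212666/7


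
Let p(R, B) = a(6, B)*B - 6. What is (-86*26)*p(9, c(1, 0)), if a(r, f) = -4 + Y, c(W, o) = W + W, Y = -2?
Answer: 40248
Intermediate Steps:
c(W, o) = 2*W
a(r, f) = -6 (a(r, f) = -4 - 2 = -6)
p(R, B) = -6 - 6*B (p(R, B) = -6*B - 6 = -6 - 6*B)
(-86*26)*p(9, c(1, 0)) = (-86*26)*(-6 - 12) = -2236*(-6 - 6*2) = -2236*(-6 - 12) = -2236*(-18) = 40248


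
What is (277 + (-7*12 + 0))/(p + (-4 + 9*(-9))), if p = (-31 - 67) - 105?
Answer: -193/288 ≈ -0.67014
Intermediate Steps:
p = -203 (p = -98 - 105 = -203)
(277 + (-7*12 + 0))/(p + (-4 + 9*(-9))) = (277 + (-7*12 + 0))/(-203 + (-4 + 9*(-9))) = (277 + (-84 + 0))/(-203 + (-4 - 81)) = (277 - 84)/(-203 - 85) = 193/(-288) = 193*(-1/288) = -193/288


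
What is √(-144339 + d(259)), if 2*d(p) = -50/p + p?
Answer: I*√38694895778/518 ≈ 379.75*I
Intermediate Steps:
d(p) = p/2 - 25/p (d(p) = (-50/p + p)/2 = (p - 50/p)/2 = p/2 - 25/p)
√(-144339 + d(259)) = √(-144339 + ((½)*259 - 25/259)) = √(-144339 + (259/2 - 25*1/259)) = √(-144339 + (259/2 - 25/259)) = √(-144339 + 67031/518) = √(-74700571/518) = I*√38694895778/518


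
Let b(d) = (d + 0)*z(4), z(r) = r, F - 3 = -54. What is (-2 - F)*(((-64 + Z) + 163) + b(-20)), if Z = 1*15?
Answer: 1666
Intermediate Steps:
F = -51 (F = 3 - 54 = -51)
Z = 15
b(d) = 4*d (b(d) = (d + 0)*4 = d*4 = 4*d)
(-2 - F)*(((-64 + Z) + 163) + b(-20)) = (-2 - 1*(-51))*(((-64 + 15) + 163) + 4*(-20)) = (-2 + 51)*((-49 + 163) - 80) = 49*(114 - 80) = 49*34 = 1666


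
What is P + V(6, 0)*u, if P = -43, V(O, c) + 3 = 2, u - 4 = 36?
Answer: -83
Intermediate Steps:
u = 40 (u = 4 + 36 = 40)
V(O, c) = -1 (V(O, c) = -3 + 2 = -1)
P + V(6, 0)*u = -43 - 1*40 = -43 - 40 = -83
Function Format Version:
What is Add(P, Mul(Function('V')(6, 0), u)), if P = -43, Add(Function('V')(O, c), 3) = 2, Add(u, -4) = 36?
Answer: -83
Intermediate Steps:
u = 40 (u = Add(4, 36) = 40)
Function('V')(O, c) = -1 (Function('V')(O, c) = Add(-3, 2) = -1)
Add(P, Mul(Function('V')(6, 0), u)) = Add(-43, Mul(-1, 40)) = Add(-43, -40) = -83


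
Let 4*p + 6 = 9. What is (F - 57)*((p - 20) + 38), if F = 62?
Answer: 375/4 ≈ 93.750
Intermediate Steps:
p = ¾ (p = -3/2 + (¼)*9 = -3/2 + 9/4 = ¾ ≈ 0.75000)
(F - 57)*((p - 20) + 38) = (62 - 57)*((¾ - 20) + 38) = 5*(-77/4 + 38) = 5*(75/4) = 375/4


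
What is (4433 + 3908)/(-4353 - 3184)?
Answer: -8341/7537 ≈ -1.1067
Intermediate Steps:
(4433 + 3908)/(-4353 - 3184) = 8341/(-7537) = 8341*(-1/7537) = -8341/7537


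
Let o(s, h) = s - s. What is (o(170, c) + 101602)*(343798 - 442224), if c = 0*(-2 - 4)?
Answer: -10000278452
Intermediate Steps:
c = 0 (c = 0*(-6) = 0)
o(s, h) = 0
(o(170, c) + 101602)*(343798 - 442224) = (0 + 101602)*(343798 - 442224) = 101602*(-98426) = -10000278452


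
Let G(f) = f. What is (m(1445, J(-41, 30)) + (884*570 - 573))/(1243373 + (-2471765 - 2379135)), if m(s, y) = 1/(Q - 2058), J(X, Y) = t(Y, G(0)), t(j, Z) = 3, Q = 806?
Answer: -630140363/4516623804 ≈ -0.13952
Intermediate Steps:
J(X, Y) = 3
m(s, y) = -1/1252 (m(s, y) = 1/(806 - 2058) = 1/(-1252) = -1/1252)
(m(1445, J(-41, 30)) + (884*570 - 573))/(1243373 + (-2471765 - 2379135)) = (-1/1252 + (884*570 - 573))/(1243373 + (-2471765 - 2379135)) = (-1/1252 + (503880 - 573))/(1243373 - 4850900) = (-1/1252 + 503307)/(-3607527) = (630140363/1252)*(-1/3607527) = -630140363/4516623804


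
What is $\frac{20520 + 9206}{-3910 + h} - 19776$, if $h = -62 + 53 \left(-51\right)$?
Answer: $- \frac{1483534}{75} \approx -19780.0$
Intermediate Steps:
$h = -2765$ ($h = -62 - 2703 = -2765$)
$\frac{20520 + 9206}{-3910 + h} - 19776 = \frac{20520 + 9206}{-3910 - 2765} - 19776 = \frac{29726}{-6675} - 19776 = 29726 \left(- \frac{1}{6675}\right) - 19776 = - \frac{334}{75} - 19776 = - \frac{1483534}{75}$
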